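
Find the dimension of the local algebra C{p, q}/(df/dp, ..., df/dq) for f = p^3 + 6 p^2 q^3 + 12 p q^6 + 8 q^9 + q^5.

8

The Hessian of f at 0 has rank 0. Corank 2; j^3 = p^3 is a perfect cube, so E-series; the 5-jet and mu = 8 give E_8.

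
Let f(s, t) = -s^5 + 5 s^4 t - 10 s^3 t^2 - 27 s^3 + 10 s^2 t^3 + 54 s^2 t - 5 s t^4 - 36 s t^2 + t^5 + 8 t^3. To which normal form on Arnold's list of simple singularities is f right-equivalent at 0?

E8

The Hessian of f at 0 is [[0, 0], [0, 0]] with rank 0, so corank 2. A Groebner basis of the Jacobian ideal J(f) in C{s,t} is {t^5, s*t^3 - 3*t^4/4, s^2 - 4*s*t/3 + 4*t^2/9}; counting standard monomials gives mu = 8. Corank 2; j^3 = -(3*s - 2*t)^3 is a perfect cube, so E-series; the 5-jet and mu = 8 give E_8.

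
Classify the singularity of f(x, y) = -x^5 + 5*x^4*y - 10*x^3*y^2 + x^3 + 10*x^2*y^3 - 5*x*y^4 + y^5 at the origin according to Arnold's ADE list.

E_8

The Hessian of f at 0 has rank 0. Corank 2; j^3 = x^3 is a perfect cube, so E-series; the 5-jet and mu = 8 give E_8.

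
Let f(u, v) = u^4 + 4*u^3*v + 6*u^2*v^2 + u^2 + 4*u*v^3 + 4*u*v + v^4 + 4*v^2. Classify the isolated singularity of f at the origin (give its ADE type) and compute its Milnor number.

The Hessian of f at 0 has rank 1. Corank 1: A-series; mu = 3 gives A_3.

Type A_{3}, Milnor number mu = 3.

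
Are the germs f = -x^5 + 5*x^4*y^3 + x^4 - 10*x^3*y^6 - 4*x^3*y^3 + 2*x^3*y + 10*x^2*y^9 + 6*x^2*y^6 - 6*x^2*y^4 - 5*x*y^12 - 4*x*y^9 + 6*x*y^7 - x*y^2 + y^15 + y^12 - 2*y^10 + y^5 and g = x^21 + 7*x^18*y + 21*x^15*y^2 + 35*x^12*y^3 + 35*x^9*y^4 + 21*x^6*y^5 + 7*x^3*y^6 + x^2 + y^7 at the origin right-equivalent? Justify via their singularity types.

The Hessian of f at 0 has rank 0. Corank 2; j^3 = -x*y^2 has shape L^2 M (L != M), so D-series; mu = 5 gives D_5. The Hessian of g at 0 has rank 1. Corank 1: A-series; mu = 6 gives A_6. f is D_5 but g is A_6, hence not right-equivalent.

No.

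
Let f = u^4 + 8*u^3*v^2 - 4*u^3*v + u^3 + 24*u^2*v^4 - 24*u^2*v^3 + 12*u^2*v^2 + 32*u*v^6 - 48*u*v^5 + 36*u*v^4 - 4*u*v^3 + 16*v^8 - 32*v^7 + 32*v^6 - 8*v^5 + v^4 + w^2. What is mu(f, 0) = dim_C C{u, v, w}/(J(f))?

6

The Hessian of f at 0 has rank 1. Corank 2; j^3 = u^3 is a perfect cube, so E-series; the 4-jet and mu = 6 give E_6.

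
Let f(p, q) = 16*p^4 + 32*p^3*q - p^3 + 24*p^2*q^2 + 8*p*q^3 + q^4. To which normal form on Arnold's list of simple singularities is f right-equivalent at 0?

The Hessian of f at 0 is [[0, 0], [0, 0]] with rank 0, so corank 2. A Groebner basis of the Jacobian ideal J(f) in C{p,q} is {q^4, p*q^2 + q^3/6, p^2}; counting standard monomials gives mu = 6. Corank 2; j^3 = -p^3 is a perfect cube, so E-series; the 4-jet and mu = 6 give E_6.

E_{6}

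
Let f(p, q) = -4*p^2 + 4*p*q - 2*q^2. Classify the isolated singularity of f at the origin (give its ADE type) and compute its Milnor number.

The Hessian of f at 0 has rank 2. Corank 0: nondegenerate Morse point, so A_1.

Type A1, Milnor number mu = 1.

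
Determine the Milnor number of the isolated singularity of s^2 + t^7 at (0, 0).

The Hessian of f at 0 has rank 1. Corank 1: A-series; mu = 6 gives A_6.

6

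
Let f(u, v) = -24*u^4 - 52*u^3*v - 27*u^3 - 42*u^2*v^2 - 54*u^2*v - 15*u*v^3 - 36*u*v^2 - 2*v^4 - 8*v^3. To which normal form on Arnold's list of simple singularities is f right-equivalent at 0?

The Hessian of f at 0 is [[0, 0], [0, 0]] with rank 0, so corank 2. A Groebner basis of the Jacobian ideal J(f) in C{u,v} is {19683*u^2/4 + 6561*u*v + v^4 - 27*v^3/4 + 2187*v^2, u^3 + 189*u^2/2 + 126*u*v + v^3/6 + 42*v^2, u^2*v - 405*u^2/4 - 135*u*v - 11*v^3/36 - 45*v^2, 81*u^2 + u*v^2 + 108*u*v + 5*v^3/9 + 36*v^2}; counting standard monomials gives mu = 7. Corank 2; j^3 = -(3*u + 2*v)^3 is a perfect cube, so E-series; the 4-jet and mu = 7 give E_7.

E_7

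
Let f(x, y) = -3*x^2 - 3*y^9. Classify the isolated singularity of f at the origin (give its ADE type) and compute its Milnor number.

Type A_8, Milnor number mu = 8.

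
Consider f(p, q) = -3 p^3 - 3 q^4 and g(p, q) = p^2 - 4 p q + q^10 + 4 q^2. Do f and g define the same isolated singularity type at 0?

No.

The Hessian of f at 0 has rank 0. Corank 2; j^3 = -3*p^3 is a perfect cube, so E-series; the 4-jet and mu = 6 give E_6. The Hessian of g at 0 has rank 1. Corank 1: A-series; mu = 9 gives A_9. f is E_6 but g is A_9, hence not right-equivalent.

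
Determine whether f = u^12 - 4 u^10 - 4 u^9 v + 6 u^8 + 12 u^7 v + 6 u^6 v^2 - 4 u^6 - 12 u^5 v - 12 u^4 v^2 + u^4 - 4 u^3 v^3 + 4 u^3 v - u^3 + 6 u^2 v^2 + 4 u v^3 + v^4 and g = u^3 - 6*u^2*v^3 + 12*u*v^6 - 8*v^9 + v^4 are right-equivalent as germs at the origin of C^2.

Yes.

The Hessian of f at 0 is [[0, 0], [0, 0]] with rank 0, so corank 2. A Groebner basis of the Jacobian ideal J(f) in C{u,v} is {v^4, u*v^2 + v^3/3, u^2}; counting standard monomials gives mu = 6. Corank 2; j^3 = -u^3 is a perfect cube, so E-series; the 4-jet and mu = 6 give E_6. The Hessian of g at 0 is [[0, 0], [0, 0]] with rank 0, so corank 2. A Groebner basis of the Jacobian ideal J(g) in C{u,v} is {v^3, u^2}; counting standard monomials gives mu = 6. Corank 2; j^3 = u^3 is a perfect cube, so E-series; the 4-jet and mu = 6 give E_6. Both have type E_6, hence right-equivalent.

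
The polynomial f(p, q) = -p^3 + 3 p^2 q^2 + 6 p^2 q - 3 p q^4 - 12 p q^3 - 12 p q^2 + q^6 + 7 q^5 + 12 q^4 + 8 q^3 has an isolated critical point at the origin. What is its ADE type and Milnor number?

The Hessian of f at 0 is [[0, 0], [0, 0]] with rank 0, so corank 2. A Groebner basis of the Jacobian ideal J(f) in C{p,q} is {q^4, p^3 - 6*p^2*q + 6*p^2 - 24*p*q + 16*q^3 + 24*q^2, -p^2/2 + p*q^2 + 2*p*q - 2*q^3 - 2*q^2}; counting standard monomials gives mu = 8. Corank 2; j^3 = -(p - 2*q)^3 is a perfect cube, so E-series; the 5-jet and mu = 8 give E_8.

Type E_8, Milnor number mu = 8.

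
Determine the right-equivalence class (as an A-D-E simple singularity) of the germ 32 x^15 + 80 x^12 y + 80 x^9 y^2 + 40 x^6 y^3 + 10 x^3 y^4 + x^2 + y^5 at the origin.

A4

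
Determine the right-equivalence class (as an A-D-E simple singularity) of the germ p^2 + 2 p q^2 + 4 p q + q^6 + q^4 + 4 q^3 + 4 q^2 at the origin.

A_{5}

The Hessian of f at 0 has rank 1. Corank 1: A-series; mu = 5 gives A_5.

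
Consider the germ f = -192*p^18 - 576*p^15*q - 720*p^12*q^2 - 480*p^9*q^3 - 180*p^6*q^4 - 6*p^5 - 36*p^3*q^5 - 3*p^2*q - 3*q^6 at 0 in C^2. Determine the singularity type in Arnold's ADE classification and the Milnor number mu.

The Hessian of f at 0 has rank 0. Corank 2; j^3 = -3*p^2*q has shape L^2 M (L != M), so D-series; mu = 7 gives D_7.

Type D_{7}, Milnor number mu = 7.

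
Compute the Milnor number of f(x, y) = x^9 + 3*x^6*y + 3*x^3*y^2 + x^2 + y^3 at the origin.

The Hessian of f at 0 has rank 1. Corank 1: A-series; mu = 2 gives A_2.

2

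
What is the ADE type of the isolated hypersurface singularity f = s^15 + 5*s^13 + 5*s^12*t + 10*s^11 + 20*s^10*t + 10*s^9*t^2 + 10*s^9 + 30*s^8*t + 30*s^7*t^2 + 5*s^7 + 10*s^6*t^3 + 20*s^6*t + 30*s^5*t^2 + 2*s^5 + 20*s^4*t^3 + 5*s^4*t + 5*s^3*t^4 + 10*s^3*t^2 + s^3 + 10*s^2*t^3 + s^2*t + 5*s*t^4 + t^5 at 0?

D_{6}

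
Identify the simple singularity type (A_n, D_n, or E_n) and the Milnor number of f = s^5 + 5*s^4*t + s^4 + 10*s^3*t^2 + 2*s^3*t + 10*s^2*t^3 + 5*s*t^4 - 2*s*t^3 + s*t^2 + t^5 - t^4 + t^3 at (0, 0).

The Hessian of f at 0 has rank 0. Corank 2; j^3 = t^2*(s + t) has shape L^2 M (L != M), so D-series; mu = 5 gives D_5.

Type D_{5}, Milnor number mu = 5.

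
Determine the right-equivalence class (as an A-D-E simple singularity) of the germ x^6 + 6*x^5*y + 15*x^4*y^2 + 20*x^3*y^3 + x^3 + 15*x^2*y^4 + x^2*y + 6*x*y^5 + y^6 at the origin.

D_{7}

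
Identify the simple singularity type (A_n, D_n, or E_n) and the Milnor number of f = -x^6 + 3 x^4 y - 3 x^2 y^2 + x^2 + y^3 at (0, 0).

Type A2, Milnor number mu = 2.

The Hessian of f at 0 is [[2, 0], [0, 0]] with rank 1, so corank 1. A Groebner basis of the Jacobian ideal J(f) in C{x,y} is {y^2, x}; counting standard monomials gives mu = 2. Corank 1: A-series; mu = 2 gives A_2.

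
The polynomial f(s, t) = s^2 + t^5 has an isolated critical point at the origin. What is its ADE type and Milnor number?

Type A_{4}, Milnor number mu = 4.

The Hessian of f at 0 has rank 1. Corank 1: A-series; mu = 4 gives A_4.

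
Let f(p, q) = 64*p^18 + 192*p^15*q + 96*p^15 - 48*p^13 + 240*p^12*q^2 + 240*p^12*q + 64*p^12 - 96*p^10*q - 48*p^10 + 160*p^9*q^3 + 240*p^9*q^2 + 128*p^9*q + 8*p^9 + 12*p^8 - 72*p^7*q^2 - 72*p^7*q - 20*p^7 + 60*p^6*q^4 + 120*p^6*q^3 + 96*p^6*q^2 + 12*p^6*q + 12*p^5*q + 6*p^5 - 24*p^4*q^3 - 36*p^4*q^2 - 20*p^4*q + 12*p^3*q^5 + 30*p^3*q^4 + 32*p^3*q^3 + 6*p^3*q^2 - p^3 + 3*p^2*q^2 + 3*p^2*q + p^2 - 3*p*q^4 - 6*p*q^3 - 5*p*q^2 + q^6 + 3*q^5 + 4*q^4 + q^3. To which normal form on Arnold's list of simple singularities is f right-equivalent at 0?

A_{2}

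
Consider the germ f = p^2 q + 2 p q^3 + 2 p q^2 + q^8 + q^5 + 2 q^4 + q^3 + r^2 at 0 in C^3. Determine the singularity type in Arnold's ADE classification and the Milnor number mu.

The Hessian of f at 0 has rank 1. Corank 2; j^3 = q*(p + q)^2 has shape L^2 M (L != M), so D-series; mu = 9 gives D_9.

Type D_9, Milnor number mu = 9.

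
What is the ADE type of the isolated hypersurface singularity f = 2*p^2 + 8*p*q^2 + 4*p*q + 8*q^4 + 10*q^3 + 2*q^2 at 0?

A2

The Hessian of f at 0 has rank 1. Corank 1: A-series; mu = 2 gives A_2.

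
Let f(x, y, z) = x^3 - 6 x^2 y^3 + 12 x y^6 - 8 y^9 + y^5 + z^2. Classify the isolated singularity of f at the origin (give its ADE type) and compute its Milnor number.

Type E_{8}, Milnor number mu = 8.

The Hessian of f at 0 is [[0, 0, 0], [0, 0, 0], [0, 0, 2]] with rank 1, so corank 2. A Groebner basis of the Jacobian ideal J(f) in C{x,y,z} is {-x^2/4 + x*y^3, y^4, x^3, x^2*y, z}; counting standard monomials gives mu = 8. Corank 2; j^3 = x^3 is a perfect cube, so E-series; the 5-jet and mu = 8 give E_8.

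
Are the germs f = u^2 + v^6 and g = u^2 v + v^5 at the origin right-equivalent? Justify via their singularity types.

The Hessian of f at 0 has rank 1. Corank 1: A-series; mu = 5 gives A_5. The Hessian of g at 0 has rank 0. Corank 2; j^3 = u^2*v has shape L^2 M (L != M), so D-series; mu = 6 gives D_6. f is A_5 but g is D_6, hence not right-equivalent.

No.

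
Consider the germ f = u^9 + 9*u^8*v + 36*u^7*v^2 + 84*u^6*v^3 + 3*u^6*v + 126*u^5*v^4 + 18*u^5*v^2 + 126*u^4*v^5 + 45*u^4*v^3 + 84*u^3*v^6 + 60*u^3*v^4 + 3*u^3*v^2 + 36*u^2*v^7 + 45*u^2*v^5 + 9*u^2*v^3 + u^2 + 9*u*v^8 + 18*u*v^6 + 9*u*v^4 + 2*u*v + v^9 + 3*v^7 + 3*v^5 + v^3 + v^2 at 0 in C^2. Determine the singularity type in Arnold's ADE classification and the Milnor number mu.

The Hessian of f at 0 has rank 1. Corank 1: A-series; mu = 2 gives A_2.

Type A2, Milnor number mu = 2.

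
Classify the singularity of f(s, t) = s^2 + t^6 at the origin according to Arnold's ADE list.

The Hessian of f at 0 is [[2, 0], [0, 0]] with rank 1, so corank 1. A Groebner basis of the Jacobian ideal J(f) in C{s,t} is {t^5, s}; counting standard monomials gives mu = 5. Corank 1: A-series; mu = 5 gives A_5.

A_{5}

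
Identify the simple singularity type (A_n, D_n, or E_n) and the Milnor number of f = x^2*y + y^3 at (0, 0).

Type D4, Milnor number mu = 4.

The Hessian of f at 0 has rank 0. Corank 2; j^3 = y*(x^2 + y^2) splits into three distinct lines over C (the quadratic factor has nonzero discriminant), so D_4.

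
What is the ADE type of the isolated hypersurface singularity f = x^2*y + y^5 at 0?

D6

The Hessian of f at 0 has rank 0. Corank 2; j^3 = x^2*y has shape L^2 M (L != M), so D-series; mu = 6 gives D_6.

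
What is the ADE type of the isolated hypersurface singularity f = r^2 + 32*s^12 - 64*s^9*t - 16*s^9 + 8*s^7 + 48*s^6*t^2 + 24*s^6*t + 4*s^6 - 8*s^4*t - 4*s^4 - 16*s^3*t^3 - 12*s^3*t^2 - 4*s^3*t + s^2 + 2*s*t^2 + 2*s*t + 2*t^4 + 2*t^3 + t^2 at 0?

A_3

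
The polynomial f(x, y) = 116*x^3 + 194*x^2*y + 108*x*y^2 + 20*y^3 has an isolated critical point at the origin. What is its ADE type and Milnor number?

Type D4, Milnor number mu = 4.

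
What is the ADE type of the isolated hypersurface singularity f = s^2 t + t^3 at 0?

The Hessian of f at 0 has rank 0. Corank 2; j^3 = t*(s^2 + t^2) splits into three distinct lines over C (the quadratic factor has nonzero discriminant), so D_4.

D_4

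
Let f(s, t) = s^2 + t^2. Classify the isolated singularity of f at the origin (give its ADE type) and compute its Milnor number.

Type A_{1}, Milnor number mu = 1.

The Hessian of f at 0 is [[2, 0], [0, 2]] with rank 2, so corank 0. A Groebner basis of the Jacobian ideal J(f) in C{s,t} is {s, t}; counting standard monomials gives mu = 1. Corank 0: nondegenerate Morse point, so A_1.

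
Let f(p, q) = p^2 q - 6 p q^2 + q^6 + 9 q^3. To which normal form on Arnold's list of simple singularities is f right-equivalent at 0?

The Hessian of f at 0 has rank 0. Corank 2; j^3 = q*(p - 3*q)^2 has shape L^2 M (L != M), so D-series; mu = 7 gives D_7.

D7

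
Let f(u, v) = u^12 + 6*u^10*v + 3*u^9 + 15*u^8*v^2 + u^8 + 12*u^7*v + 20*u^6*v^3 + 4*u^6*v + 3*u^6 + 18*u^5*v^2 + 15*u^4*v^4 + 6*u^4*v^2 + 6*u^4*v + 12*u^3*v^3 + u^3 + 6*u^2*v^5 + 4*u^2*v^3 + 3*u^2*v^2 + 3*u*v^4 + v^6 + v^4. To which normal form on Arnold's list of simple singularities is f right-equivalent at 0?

E_{6}

The Hessian of f at 0 has rank 0. Corank 2; j^3 = u^3 is a perfect cube, so E-series; the 4-jet and mu = 6 give E_6.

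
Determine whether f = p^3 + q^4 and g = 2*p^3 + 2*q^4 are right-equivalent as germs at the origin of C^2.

Yes.

The Hessian of f at 0 is [[0, 0], [0, 0]] with rank 0, so corank 2. A Groebner basis of the Jacobian ideal J(f) in C{p,q} is {q^3, p^2}; counting standard monomials gives mu = 6. Corank 2; j^3 = p^3 is a perfect cube, so E-series; the 4-jet and mu = 6 give E_6. The Hessian of g at 0 is [[0, 0], [0, 0]] with rank 0, so corank 2. A Groebner basis of the Jacobian ideal J(g) in C{p,q} is {q^3, p^2}; counting standard monomials gives mu = 6. Corank 2; j^3 = 2*p^3 is a perfect cube, so E-series; the 4-jet and mu = 6 give E_6. Both have type E_6, hence right-equivalent.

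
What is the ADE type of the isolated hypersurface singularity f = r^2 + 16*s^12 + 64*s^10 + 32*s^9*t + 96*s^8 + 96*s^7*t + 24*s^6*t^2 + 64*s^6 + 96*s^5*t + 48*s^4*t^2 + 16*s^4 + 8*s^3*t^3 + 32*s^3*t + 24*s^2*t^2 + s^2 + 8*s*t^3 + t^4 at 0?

A_3

The Hessian of f at 0 is [[2, 0, 0], [0, 0, 0], [0, 0, 2]] with rank 2, so corank 1. A Groebner basis of the Jacobian ideal J(f) in C{s,t,r} is {t^3, s, r}; counting standard monomials gives mu = 3. Corank 1: A-series; mu = 3 gives A_3.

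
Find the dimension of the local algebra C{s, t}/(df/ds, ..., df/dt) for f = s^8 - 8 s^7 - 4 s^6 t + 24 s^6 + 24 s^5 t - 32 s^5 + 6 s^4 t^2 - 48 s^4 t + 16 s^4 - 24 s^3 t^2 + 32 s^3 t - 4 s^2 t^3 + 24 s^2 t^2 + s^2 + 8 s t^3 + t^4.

The Hessian of f at 0 has rank 1. Corank 1: A-series; mu = 3 gives A_3.

3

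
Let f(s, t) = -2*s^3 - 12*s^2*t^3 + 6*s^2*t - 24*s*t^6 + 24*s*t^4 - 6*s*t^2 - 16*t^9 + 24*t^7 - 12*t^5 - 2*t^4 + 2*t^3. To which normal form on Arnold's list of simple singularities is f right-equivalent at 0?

The Hessian of f at 0 has rank 0. Corank 2; j^3 = -2*(s - t)^3 is a perfect cube, so E-series; the 4-jet and mu = 6 give E_6.

E6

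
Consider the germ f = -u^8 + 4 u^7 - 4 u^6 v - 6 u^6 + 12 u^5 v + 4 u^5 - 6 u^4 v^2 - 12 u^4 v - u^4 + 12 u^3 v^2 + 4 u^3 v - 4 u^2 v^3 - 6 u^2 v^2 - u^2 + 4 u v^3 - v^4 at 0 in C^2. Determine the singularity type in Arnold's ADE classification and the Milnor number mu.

Type A_3, Milnor number mu = 3.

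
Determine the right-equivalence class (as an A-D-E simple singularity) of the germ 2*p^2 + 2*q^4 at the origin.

The Hessian of f at 0 has rank 1. Corank 1: A-series; mu = 3 gives A_3.

A3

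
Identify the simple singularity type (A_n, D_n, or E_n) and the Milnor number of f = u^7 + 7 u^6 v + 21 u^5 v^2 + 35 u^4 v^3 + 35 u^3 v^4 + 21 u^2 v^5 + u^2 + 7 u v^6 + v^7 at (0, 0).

Type A_6, Milnor number mu = 6.

The Hessian of f at 0 has rank 1. Corank 1: A-series; mu = 6 gives A_6.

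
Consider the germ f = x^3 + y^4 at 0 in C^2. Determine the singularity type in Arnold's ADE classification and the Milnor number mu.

Type E_{6}, Milnor number mu = 6.

The Hessian of f at 0 is [[0, 0], [0, 0]] with rank 0, so corank 2. A Groebner basis of the Jacobian ideal J(f) in C{x,y} is {y^3, x^2}; counting standard monomials gives mu = 6. Corank 2; j^3 = x^3 is a perfect cube, so E-series; the 4-jet and mu = 6 give E_6.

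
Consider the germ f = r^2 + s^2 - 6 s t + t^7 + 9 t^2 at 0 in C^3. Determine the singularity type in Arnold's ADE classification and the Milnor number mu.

Type A_{6}, Milnor number mu = 6.

The Hessian of f at 0 has rank 2. Corank 1: A-series; mu = 6 gives A_6.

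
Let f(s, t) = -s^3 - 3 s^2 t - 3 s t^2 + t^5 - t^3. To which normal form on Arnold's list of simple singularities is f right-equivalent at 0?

E_{8}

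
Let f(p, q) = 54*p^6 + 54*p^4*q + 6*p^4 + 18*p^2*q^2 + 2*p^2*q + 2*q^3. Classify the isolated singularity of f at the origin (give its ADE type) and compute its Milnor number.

The Hessian of f at 0 is [[0, 0], [0, 0]] with rank 0, so corank 2. A Groebner basis of the Jacobian ideal J(f) in C{p,q} is {q^3, p^2 + 3*q^2, p*q}; counting standard monomials gives mu = 4. Corank 2; j^3 = 2*q*(p^2 + q^2) splits into three distinct lines over C (the quadratic factor has nonzero discriminant), so D_4.

Type D_{4}, Milnor number mu = 4.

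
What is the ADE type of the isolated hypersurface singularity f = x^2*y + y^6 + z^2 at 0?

D_{7}

The Hessian of f at 0 is [[0, 0, 0], [0, 0, 0], [0, 0, 2]] with rank 1, so corank 2. A Groebner basis of the Jacobian ideal J(f) in C{x,y,z} is {x^2/6 + y^5, x^3, x*y, z}; counting standard monomials gives mu = 7. Corank 2; j^3 = x^2*y has shape L^2 M (L != M), so D-series; mu = 7 gives D_7.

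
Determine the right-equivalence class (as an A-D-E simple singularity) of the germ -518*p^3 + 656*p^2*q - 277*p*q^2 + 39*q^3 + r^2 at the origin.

The Hessian of f at 0 is [[0, 0, 0], [0, 0, 0], [0, 0, 2]] with rank 1, so corank 2. A Groebner basis of the Jacobian ideal J(f) in C{p,q,r} is {q^3, p^2 - 23*q^2/122, p*q - 53*q^2/122, r}; counting standard monomials gives mu = 4. Corank 2; j^3 = -(7*p - 3*q)*(74*p^2 - 62*p*q + 13*q^2) splits into three distinct lines over C (the quadratic factor has nonzero discriminant), so D_4.

D_4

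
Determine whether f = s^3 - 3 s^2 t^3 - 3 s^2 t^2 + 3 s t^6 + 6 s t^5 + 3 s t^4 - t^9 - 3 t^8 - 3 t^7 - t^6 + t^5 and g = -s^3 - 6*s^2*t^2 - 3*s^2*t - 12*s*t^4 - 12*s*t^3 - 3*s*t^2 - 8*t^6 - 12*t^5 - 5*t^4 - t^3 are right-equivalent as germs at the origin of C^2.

No.

The Hessian of f at 0 is [[0, 0], [0, 0]] with rank 0, so corank 2. A Groebner basis of the Jacobian ideal J(f) in C{s,t} is {-s^2/2 + s*t^3 + s*t^2, t^4, s^3, s^2*t - s^2 + 2*s*t^2}; counting standard monomials gives mu = 8. Corank 2; j^3 = s^3 is a perfect cube, so E-series; the 5-jet and mu = 8 give E_8. The Hessian of g at 0 is [[0, 0], [0, 0]] with rank 0, so corank 2. A Groebner basis of the Jacobian ideal J(g) in C{s,t} is {s^3 + 3*s^2/4 + 3*s*t/2 + 3*t^2/4, s^2*t - s^2/2 - s*t - t^2/2, s^2/4 + s*t^2 + s*t/2 + t^2/4, t^3}; counting standard monomials gives mu = 6. Corank 2; j^3 = -(s + t)^3 is a perfect cube, so E-series; the 4-jet and mu = 6 give E_6. f is E_8 but g is E_6, hence not right-equivalent.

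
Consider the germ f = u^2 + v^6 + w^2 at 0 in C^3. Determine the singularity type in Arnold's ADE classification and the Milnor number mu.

Type A_5, Milnor number mu = 5.

The Hessian of f at 0 has rank 2. Corank 1: A-series; mu = 5 gives A_5.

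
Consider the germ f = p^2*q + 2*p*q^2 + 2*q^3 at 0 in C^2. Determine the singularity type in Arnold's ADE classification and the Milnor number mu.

Type D4, Milnor number mu = 4.

The Hessian of f at 0 is [[0, 0], [0, 0]] with rank 0, so corank 2. A Groebner basis of the Jacobian ideal J(f) in C{p,q} is {q^3, p^2 + 2*q^2, p*q + q^2}; counting standard monomials gives mu = 4. Corank 2; j^3 = q*(p^2 + 2*p*q + 2*q^2) splits into three distinct lines over C (the quadratic factor has nonzero discriminant), so D_4.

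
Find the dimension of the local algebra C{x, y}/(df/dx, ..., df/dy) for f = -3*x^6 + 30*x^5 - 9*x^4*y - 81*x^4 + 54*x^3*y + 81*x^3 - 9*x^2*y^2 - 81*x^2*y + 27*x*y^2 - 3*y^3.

8

The Hessian of f at 0 has rank 0. Corank 2; j^3 = 3*(3*x - y)^3 is a perfect cube, so E-series; the 5-jet and mu = 8 give E_8.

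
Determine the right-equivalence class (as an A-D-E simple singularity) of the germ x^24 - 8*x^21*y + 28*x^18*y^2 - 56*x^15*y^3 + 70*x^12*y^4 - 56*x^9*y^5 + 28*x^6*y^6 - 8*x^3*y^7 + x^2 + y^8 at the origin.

A7

The Hessian of f at 0 is [[2, 0], [0, 0]] with rank 1, so corank 1. A Groebner basis of the Jacobian ideal J(f) in C{x,y} is {y^7, x}; counting standard monomials gives mu = 7. Corank 1: A-series; mu = 7 gives A_7.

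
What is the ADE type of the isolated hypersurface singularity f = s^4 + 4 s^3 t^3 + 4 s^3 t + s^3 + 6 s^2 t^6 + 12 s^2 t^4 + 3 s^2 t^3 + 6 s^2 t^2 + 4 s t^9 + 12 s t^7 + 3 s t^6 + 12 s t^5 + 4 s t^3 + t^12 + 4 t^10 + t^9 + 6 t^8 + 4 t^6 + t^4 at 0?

E6

The Hessian of f at 0 has rank 0. Corank 2; j^3 = s^3 is a perfect cube, so E-series; the 4-jet and mu = 6 give E_6.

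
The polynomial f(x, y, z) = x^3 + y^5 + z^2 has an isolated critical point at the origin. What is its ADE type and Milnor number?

Type E_{8}, Milnor number mu = 8.

The Hessian of f at 0 has rank 1. Corank 2; j^3 = x^3 is a perfect cube, so E-series; the 5-jet and mu = 8 give E_8.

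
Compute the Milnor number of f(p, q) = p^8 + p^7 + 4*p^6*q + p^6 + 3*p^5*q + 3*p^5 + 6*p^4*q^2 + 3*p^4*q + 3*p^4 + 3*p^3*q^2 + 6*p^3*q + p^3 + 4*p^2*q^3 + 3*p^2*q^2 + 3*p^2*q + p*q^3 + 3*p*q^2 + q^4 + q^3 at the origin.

7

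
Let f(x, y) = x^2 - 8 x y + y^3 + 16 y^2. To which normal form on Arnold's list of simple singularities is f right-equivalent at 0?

A_2

The Hessian of f at 0 is [[2, -8], [-8, 32]] with rank 1, so corank 1. A Groebner basis of the Jacobian ideal J(f) in C{x,y} is {y^2, x - 4*y}; counting standard monomials gives mu = 2. Corank 1: A-series; mu = 2 gives A_2.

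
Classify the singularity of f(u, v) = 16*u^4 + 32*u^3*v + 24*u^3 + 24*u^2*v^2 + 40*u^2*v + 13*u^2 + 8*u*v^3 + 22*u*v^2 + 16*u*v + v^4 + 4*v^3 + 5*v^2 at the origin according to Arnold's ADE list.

The Hessian of f at 0 has rank 2. Corank 0: nondegenerate Morse point, so A_1.

A1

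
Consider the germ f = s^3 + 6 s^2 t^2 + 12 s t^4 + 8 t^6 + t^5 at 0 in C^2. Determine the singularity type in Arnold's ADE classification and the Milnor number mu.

The Hessian of f at 0 has rank 0. Corank 2; j^3 = s^3 is a perfect cube, so E-series; the 5-jet and mu = 8 give E_8.

Type E_{8}, Milnor number mu = 8.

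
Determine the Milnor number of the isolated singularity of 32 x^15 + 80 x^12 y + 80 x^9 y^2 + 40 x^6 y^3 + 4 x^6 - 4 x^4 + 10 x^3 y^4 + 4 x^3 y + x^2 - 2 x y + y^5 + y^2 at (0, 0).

The Hessian of f at 0 has rank 1. Corank 1: A-series; mu = 4 gives A_4.

4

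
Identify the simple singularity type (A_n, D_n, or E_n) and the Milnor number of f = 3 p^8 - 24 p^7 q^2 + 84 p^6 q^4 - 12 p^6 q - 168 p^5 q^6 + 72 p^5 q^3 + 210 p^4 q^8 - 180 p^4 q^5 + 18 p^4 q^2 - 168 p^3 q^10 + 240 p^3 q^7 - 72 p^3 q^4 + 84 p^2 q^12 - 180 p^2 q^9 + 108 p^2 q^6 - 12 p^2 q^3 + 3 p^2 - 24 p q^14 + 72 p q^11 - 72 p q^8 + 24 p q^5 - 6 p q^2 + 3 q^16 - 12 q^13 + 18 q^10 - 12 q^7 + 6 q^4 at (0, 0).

Type A_3, Milnor number mu = 3.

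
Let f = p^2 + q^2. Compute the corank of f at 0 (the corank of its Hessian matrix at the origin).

0

Hessian at 0 has rank 2.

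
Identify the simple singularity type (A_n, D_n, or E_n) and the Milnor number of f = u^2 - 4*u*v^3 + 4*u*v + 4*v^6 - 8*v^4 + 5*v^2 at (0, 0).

The Hessian of f at 0 is [[2, 4], [4, 10]] with rank 2, so corank 0. A Groebner basis of the Jacobian ideal J(f) in C{u,v} is {u, v}; counting standard monomials gives mu = 1. Corank 0: nondegenerate Morse point, so A_1.

Type A1, Milnor number mu = 1.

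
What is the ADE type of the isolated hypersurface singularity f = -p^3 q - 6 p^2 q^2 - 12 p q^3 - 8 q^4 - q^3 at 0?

E7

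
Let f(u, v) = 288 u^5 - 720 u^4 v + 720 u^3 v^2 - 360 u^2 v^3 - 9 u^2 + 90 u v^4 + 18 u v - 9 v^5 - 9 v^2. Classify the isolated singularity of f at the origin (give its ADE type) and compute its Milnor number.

Type A_{4}, Milnor number mu = 4.

The Hessian of f at 0 has rank 1. Corank 1: A-series; mu = 4 gives A_4.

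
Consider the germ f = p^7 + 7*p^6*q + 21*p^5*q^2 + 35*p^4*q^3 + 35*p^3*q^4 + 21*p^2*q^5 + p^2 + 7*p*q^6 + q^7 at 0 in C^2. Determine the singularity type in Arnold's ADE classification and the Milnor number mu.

Type A6, Milnor number mu = 6.

The Hessian of f at 0 is [[2, 0], [0, 0]] with rank 1, so corank 1. A Groebner basis of the Jacobian ideal J(f) in C{p,q} is {q^6, p}; counting standard monomials gives mu = 6. Corank 1: A-series; mu = 6 gives A_6.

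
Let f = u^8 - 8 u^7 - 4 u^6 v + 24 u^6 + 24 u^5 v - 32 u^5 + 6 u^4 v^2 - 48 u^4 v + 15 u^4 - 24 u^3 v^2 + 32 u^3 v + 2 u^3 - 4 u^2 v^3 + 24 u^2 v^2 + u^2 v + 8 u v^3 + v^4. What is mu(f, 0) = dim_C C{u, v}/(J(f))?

5

The Hessian of f at 0 is [[0, 0], [0, 0]] with rank 0, so corank 2. A Groebner basis of the Jacobian ideal J(f) in C{u,v} is {u*v^2, -u*v/8 + v^3, u^2 + u*v/2}; counting standard monomials gives mu = 5. Corank 2; j^3 = u^2*(2*u + v) has shape L^2 M (L != M), so D-series; mu = 5 gives D_5.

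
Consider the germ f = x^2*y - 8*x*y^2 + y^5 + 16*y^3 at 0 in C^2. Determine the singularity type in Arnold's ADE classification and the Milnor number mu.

The Hessian of f at 0 has rank 0. Corank 2; j^3 = y*(x - 4*y)^2 has shape L^2 M (L != M), so D-series; mu = 6 gives D_6.

Type D_6, Milnor number mu = 6.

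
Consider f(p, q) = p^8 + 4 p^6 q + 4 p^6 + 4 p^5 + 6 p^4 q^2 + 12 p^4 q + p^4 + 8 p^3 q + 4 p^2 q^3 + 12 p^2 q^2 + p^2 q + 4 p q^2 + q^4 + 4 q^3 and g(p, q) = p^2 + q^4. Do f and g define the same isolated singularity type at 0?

No.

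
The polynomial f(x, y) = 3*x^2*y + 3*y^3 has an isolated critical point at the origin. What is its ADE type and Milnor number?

Type D4, Milnor number mu = 4.

The Hessian of f at 0 is [[0, 0], [0, 0]] with rank 0, so corank 2. A Groebner basis of the Jacobian ideal J(f) in C{x,y} is {y^3, x^2 + 3*y^2, x*y}; counting standard monomials gives mu = 4. Corank 2; j^3 = 3*y*(x^2 + y^2) splits into three distinct lines over C (the quadratic factor has nonzero discriminant), so D_4.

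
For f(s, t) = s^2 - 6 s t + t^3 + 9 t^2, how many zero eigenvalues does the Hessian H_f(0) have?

1

The Hessian at 0 is [[2, -6], [-6, 18]] of rank 1; hence corank 1.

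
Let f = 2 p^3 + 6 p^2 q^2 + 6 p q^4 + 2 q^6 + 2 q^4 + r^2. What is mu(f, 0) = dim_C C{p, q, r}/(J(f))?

6

The Hessian of f at 0 has rank 1. Corank 2; j^3 = 2*p^3 is a perfect cube, so E-series; the 4-jet and mu = 6 give E_6.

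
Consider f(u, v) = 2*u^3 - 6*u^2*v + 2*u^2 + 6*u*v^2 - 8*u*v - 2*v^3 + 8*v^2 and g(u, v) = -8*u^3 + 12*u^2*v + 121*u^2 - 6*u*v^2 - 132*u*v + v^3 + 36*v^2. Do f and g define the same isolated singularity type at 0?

The Hessian of f at 0 has rank 1. Corank 1: A-series; mu = 2 gives A_2. The Hessian of g at 0 has rank 1. Corank 1: A-series; mu = 2 gives A_2. Both have type A_2, hence right-equivalent.

Yes.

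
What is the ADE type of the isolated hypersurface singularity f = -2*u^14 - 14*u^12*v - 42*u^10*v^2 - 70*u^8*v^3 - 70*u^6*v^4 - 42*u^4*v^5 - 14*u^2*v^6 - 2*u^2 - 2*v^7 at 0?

A6

The Hessian of f at 0 has rank 1. Corank 1: A-series; mu = 6 gives A_6.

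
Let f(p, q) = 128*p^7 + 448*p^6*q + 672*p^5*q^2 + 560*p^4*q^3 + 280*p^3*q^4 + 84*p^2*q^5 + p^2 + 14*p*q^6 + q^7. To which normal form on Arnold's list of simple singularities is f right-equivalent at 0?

A_{6}

The Hessian of f at 0 is [[2, 0], [0, 0]] with rank 1, so corank 1. A Groebner basis of the Jacobian ideal J(f) in C{p,q} is {q^6, p}; counting standard monomials gives mu = 6. Corank 1: A-series; mu = 6 gives A_6.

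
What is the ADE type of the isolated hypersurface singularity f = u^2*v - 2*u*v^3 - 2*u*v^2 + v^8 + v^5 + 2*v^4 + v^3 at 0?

D9

The Hessian of f at 0 has rank 0. Corank 2; j^3 = v*(u - v)^2 has shape L^2 M (L != M), so D-series; mu = 9 gives D_9.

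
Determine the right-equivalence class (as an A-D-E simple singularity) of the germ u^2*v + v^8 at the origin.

D9

The Hessian of f at 0 is [[0, 0], [0, 0]] with rank 0, so corank 2. A Groebner basis of the Jacobian ideal J(f) in C{u,v} is {u^2/8 + v^7, u^3, u*v}; counting standard monomials gives mu = 9. Corank 2; j^3 = u^2*v has shape L^2 M (L != M), so D-series; mu = 9 gives D_9.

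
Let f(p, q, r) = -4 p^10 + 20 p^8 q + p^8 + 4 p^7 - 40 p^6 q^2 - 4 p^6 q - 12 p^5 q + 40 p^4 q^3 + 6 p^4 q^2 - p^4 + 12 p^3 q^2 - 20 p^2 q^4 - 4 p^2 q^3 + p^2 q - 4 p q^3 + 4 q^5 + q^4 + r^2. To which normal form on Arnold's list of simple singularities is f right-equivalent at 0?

The Hessian of f at 0 has rank 1. Corank 2; j^3 = p^2*q has shape L^2 M (L != M), so D-series; mu = 5 gives D_5.

D5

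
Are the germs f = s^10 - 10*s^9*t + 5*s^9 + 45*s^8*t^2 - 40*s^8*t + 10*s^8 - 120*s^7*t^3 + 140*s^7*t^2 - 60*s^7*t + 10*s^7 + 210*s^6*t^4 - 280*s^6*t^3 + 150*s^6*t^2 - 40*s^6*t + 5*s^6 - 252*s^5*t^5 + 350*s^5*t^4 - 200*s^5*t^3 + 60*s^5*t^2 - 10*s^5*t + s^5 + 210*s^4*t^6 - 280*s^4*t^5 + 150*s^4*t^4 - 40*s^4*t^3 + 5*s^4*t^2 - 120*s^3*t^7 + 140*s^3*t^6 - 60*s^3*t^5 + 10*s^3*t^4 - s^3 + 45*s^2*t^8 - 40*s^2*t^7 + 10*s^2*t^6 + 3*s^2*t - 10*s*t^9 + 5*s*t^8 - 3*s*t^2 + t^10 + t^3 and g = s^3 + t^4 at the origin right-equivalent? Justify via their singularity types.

No.

The Hessian of f at 0 is [[0, 0], [0, 0]] with rank 0, so corank 2. A Groebner basis of the Jacobian ideal J(f) in C{s,t} is {t^5, s*t^3 - 3*t^4/4, s^2 - 2*s*t + t^2}; counting standard monomials gives mu = 8. Corank 2; j^3 = -(s - t)^3 is a perfect cube, so E-series; the 5-jet and mu = 8 give E_8. The Hessian of g at 0 is [[0, 0], [0, 0]] with rank 0, so corank 2. A Groebner basis of the Jacobian ideal J(g) in C{s,t} is {t^3, s^2}; counting standard monomials gives mu = 6. Corank 2; j^3 = s^3 is a perfect cube, so E-series; the 4-jet and mu = 6 give E_6. f is E_8 but g is E_6, hence not right-equivalent.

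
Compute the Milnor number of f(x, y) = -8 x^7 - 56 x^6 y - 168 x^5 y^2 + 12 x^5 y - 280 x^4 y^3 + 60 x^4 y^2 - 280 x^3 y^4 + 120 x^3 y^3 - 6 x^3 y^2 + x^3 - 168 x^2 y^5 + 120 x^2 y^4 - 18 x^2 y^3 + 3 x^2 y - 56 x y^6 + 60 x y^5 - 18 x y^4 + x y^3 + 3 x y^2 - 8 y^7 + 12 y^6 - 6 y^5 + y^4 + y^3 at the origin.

7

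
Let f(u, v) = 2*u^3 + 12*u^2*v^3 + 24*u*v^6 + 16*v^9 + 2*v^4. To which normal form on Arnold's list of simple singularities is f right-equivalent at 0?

E_{6}

The Hessian of f at 0 is [[0, 0], [0, 0]] with rank 0, so corank 2. A Groebner basis of the Jacobian ideal J(f) in C{u,v} is {v^3, u^2}; counting standard monomials gives mu = 6. Corank 2; j^3 = 2*u^3 is a perfect cube, so E-series; the 4-jet and mu = 6 give E_6.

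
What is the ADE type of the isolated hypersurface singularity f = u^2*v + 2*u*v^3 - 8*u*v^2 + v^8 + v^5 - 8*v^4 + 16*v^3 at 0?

The Hessian of f at 0 has rank 0. Corank 2; j^3 = v*(u - 4*v)^2 has shape L^2 M (L != M), so D-series; mu = 9 gives D_9.

D9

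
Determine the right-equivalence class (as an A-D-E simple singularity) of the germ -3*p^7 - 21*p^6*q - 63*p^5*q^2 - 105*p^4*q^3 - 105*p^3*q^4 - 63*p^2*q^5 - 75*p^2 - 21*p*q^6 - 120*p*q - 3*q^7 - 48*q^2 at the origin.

The Hessian of f at 0 is [[-150, -120], [-120, -96]] with rank 1, so corank 1. A Groebner basis of the Jacobian ideal J(f) in C{p,q} is {q^6, p + 4*q/5}; counting standard monomials gives mu = 6. Corank 1: A-series; mu = 6 gives A_6.

A_6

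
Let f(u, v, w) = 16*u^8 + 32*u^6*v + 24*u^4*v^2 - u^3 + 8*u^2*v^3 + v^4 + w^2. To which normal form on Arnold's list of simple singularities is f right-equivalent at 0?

E_{6}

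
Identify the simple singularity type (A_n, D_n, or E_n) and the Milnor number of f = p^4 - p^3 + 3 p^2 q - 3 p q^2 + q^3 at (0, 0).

Type E6, Milnor number mu = 6.

The Hessian of f at 0 has rank 0. Corank 2; j^3 = -(p - q)^3 is a perfect cube, so E-series; the 4-jet and mu = 6 give E_6.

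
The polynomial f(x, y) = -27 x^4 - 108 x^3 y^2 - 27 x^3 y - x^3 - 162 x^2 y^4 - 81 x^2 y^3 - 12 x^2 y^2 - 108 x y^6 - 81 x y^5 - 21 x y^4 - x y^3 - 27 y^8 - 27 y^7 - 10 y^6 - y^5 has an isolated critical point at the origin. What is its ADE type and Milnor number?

Type E7, Milnor number mu = 7.

The Hessian of f at 0 has rank 0. Corank 2; j^3 = -x^3 is a perfect cube, so E-series; the 4-jet and mu = 7 give E_7.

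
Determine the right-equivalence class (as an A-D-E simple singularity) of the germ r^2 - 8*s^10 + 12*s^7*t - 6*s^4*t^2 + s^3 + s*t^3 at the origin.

E_{7}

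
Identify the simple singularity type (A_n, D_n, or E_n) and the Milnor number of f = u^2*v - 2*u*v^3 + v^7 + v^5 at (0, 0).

Type D_8, Milnor number mu = 8.

The Hessian of f at 0 is [[0, 0], [0, 0]] with rank 0, so corank 2. A Groebner basis of the Jacobian ideal J(f) in C{u,v} is {u^2*v^2 + u^2/7 - u*v^2/7, u^3 + u^2/7 - u*v^2/7, -u*v + v^3}; counting standard monomials gives mu = 8. Corank 2; j^3 = u^2*v has shape L^2 M (L != M), so D-series; mu = 8 gives D_8.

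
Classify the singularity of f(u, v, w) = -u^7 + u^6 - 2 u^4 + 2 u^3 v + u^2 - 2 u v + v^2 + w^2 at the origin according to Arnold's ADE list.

The Hessian of f at 0 has rank 2. Corank 1: A-series; mu = 6 gives A_6.

A_6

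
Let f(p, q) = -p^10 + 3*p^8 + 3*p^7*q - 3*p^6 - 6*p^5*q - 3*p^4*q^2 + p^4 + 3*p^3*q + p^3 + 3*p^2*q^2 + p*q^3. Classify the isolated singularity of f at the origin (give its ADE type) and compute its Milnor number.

Type E7, Milnor number mu = 7.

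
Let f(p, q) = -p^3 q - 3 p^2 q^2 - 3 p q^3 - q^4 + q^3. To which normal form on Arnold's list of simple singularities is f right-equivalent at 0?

E7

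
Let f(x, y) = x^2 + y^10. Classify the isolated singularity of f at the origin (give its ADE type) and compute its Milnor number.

Type A_9, Milnor number mu = 9.

The Hessian of f at 0 has rank 1. Corank 1: A-series; mu = 9 gives A_9.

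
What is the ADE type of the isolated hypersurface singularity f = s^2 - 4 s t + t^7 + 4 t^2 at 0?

The Hessian of f at 0 has rank 1. Corank 1: A-series; mu = 6 gives A_6.

A6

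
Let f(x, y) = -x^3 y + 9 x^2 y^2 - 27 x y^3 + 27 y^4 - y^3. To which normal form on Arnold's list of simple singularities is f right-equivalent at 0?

E_{7}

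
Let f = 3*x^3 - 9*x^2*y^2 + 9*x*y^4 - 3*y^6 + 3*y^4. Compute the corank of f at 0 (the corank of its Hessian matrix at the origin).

2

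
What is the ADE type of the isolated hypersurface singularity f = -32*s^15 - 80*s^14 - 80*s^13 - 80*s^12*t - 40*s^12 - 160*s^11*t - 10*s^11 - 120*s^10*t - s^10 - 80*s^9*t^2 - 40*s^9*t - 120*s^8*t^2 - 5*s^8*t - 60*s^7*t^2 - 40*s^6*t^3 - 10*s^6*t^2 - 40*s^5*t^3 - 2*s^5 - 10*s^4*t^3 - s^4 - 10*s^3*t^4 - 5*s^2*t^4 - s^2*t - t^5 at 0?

D6

The Hessian of f at 0 is [[0, 0], [0, 0]] with rank 0, so corank 2. A Groebner basis of the Jacobian ideal J(f) in C{s,t} is {s^2/5 + t^4, s^3, s*t}; counting standard monomials gives mu = 6. Corank 2; j^3 = -s^2*t has shape L^2 M (L != M), so D-series; mu = 6 gives D_6.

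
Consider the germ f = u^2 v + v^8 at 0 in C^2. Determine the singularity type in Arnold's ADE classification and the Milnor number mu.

Type D9, Milnor number mu = 9.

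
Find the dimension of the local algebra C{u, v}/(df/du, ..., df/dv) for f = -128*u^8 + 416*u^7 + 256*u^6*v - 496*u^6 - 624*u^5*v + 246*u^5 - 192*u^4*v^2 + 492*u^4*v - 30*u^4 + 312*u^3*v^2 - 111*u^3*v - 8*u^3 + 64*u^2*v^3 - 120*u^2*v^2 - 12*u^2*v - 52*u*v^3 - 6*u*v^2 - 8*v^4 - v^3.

7

The Hessian of f at 0 is [[0, 0], [0, 0]] with rank 0, so corank 2. A Groebner basis of the Jacobian ideal J(f) in C{u,v} is {-768*u^2/115 - 768*u*v/115 + v^4 - 8*v^3/115 - 192*v^2/115, u^3 - 228*u^2/115 - 228*u*v/115 + 12*v^3/115 - 57*v^2/115, u^2*v + 296*u^2/115 + 296*u*v/115 - 77*v^3/345 + 74*v^2/115, -288*u^2/115 + u*v^2 - 288*u*v/115 + 109*v^3/230 - 72*v^2/115}; counting standard monomials gives mu = 7. Corank 2; j^3 = -(2*u + v)^3 is a perfect cube, so E-series; the 4-jet and mu = 7 give E_7.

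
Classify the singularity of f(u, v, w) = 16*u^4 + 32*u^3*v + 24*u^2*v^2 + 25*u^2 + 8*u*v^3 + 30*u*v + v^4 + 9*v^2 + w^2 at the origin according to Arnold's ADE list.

The Hessian of f at 0 has rank 2. Corank 1: A-series; mu = 3 gives A_3.

A3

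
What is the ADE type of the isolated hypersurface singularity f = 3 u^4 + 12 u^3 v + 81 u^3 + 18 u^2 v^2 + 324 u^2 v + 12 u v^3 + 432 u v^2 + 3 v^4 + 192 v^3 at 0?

The Hessian of f at 0 is [[0, 0], [0, 0]] with rank 0, so corank 2. A Groebner basis of the Jacobian ideal J(f) in C{u,v} is {v^4, u*v^2 + 11*v^3/9, u^2 + 8*u*v/3 + 16*v^2/9}; counting standard monomials gives mu = 6. Corank 2; j^3 = 3*(3*u + 4*v)^3 is a perfect cube, so E-series; the 4-jet and mu = 6 give E_6.

E_6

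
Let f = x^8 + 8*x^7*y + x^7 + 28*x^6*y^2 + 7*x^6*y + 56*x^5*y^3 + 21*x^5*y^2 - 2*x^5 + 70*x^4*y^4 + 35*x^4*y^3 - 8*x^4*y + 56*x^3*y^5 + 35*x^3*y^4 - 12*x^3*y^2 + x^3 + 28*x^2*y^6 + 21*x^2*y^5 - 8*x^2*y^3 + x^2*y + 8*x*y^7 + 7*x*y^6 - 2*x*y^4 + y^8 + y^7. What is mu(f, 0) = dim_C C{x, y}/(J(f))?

The Hessian of f at 0 is [[0, 0], [0, 0]] with rank 0, so corank 2. A Groebner basis of the Jacobian ideal J(f) in C{x,y} is {x^2*y^2, -8*x^2*y - x^2 + x*y^3, 32*x^2*y + 3*x^2 - x*y + y^4, x^3}; counting standard monomials gives mu = 9. Corank 2; j^3 = x^2*(x + y) has shape L^2 M (L != M), so D-series; mu = 9 gives D_9.

9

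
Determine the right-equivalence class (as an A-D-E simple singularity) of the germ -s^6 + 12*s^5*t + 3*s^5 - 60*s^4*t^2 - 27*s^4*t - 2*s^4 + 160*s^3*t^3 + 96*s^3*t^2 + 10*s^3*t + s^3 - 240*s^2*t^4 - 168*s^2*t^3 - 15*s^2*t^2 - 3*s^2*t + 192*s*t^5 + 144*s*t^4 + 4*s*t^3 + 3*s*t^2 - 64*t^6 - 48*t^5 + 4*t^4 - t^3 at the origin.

E_6

The Hessian of f at 0 has rank 0. Corank 2; j^3 = (s - t)^3 is a perfect cube, so E-series; the 4-jet and mu = 6 give E_6.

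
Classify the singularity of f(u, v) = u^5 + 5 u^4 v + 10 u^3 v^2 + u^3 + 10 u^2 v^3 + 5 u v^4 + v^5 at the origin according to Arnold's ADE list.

The Hessian of f at 0 has rank 0. Corank 2; j^3 = u^3 is a perfect cube, so E-series; the 5-jet and mu = 8 give E_8.

E_8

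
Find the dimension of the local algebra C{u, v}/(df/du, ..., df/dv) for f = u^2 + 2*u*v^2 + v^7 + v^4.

The Hessian of f at 0 is [[2, 0], [0, 0]] with rank 1, so corank 1. A Groebner basis of the Jacobian ideal J(f) in C{u,v} is {u^3, u + v^2}; counting standard monomials gives mu = 6. Corank 1: A-series; mu = 6 gives A_6.

6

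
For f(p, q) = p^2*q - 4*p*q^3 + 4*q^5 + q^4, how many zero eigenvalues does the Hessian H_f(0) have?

Hessian at 0 has rank 0.

2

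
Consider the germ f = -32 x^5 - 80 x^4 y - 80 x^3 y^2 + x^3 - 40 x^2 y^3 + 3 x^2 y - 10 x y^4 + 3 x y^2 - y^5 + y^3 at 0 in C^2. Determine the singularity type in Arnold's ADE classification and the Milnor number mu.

Type E8, Milnor number mu = 8.

The Hessian of f at 0 has rank 0. Corank 2; j^3 = (x + y)^3 is a perfect cube, so E-series; the 5-jet and mu = 8 give E_8.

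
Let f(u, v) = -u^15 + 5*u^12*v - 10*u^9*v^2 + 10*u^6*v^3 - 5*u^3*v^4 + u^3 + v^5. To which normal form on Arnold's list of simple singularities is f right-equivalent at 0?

E_{8}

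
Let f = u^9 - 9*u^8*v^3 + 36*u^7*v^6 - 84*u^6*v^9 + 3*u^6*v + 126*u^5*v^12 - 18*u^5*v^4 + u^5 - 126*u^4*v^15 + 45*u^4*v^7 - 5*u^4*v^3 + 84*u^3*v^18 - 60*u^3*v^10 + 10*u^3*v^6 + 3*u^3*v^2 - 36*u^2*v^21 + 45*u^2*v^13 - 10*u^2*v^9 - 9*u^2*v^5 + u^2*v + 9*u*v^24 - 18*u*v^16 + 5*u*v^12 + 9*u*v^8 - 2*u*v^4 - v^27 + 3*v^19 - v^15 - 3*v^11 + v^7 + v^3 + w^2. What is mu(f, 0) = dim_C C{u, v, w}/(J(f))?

4

The Hessian of f at 0 has rank 1. Corank 2; j^3 = v*(u^2 + v^2) splits into three distinct lines over C (the quadratic factor has nonzero discriminant), so D_4.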